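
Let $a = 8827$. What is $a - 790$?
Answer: $8037$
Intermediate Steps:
$a - 790 = 8827 - 790 = 8037$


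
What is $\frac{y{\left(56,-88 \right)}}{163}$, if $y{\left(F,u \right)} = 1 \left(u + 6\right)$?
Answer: $- \frac{82}{163} \approx -0.50307$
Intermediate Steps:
$y{\left(F,u \right)} = 6 + u$ ($y{\left(F,u \right)} = 1 \left(6 + u\right) = 6 + u$)
$\frac{y{\left(56,-88 \right)}}{163} = \frac{6 - 88}{163} = \left(-82\right) \frac{1}{163} = - \frac{82}{163}$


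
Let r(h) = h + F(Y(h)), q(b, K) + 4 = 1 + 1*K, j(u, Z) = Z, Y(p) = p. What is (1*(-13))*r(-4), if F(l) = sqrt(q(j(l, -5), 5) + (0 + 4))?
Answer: 52 - 13*sqrt(6) ≈ 20.157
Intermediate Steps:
q(b, K) = -3 + K (q(b, K) = -4 + (1 + 1*K) = -4 + (1 + K) = -3 + K)
F(l) = sqrt(6) (F(l) = sqrt((-3 + 5) + (0 + 4)) = sqrt(2 + 4) = sqrt(6))
r(h) = h + sqrt(6)
(1*(-13))*r(-4) = (1*(-13))*(-4 + sqrt(6)) = -13*(-4 + sqrt(6)) = 52 - 13*sqrt(6)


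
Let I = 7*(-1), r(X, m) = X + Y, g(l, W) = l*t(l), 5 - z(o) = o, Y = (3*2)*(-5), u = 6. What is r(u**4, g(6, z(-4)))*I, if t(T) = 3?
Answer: -8862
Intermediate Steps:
Y = -30 (Y = 6*(-5) = -30)
z(o) = 5 - o
g(l, W) = 3*l (g(l, W) = l*3 = 3*l)
r(X, m) = -30 + X (r(X, m) = X - 30 = -30 + X)
I = -7
r(u**4, g(6, z(-4)))*I = (-30 + 6**4)*(-7) = (-30 + 1296)*(-7) = 1266*(-7) = -8862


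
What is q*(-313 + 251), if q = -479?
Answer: 29698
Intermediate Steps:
q*(-313 + 251) = -479*(-313 + 251) = -479*(-62) = 29698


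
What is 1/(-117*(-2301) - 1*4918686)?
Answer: -1/4649469 ≈ -2.1508e-7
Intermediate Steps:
1/(-117*(-2301) - 1*4918686) = 1/(269217 - 4918686) = 1/(-4649469) = -1/4649469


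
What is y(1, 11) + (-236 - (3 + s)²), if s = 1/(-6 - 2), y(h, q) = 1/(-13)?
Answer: -203293/832 ≈ -244.34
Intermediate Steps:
y(h, q) = -1/13 (y(h, q) = 1*(-1/13) = -1/13)
s = -⅛ (s = 1/(-8) = -⅛ ≈ -0.12500)
y(1, 11) + (-236 - (3 + s)²) = -1/13 + (-236 - (3 - ⅛)²) = -1/13 + (-236 - (23/8)²) = -1/13 + (-236 - 1*529/64) = -1/13 + (-236 - 529/64) = -1/13 - 15633/64 = -203293/832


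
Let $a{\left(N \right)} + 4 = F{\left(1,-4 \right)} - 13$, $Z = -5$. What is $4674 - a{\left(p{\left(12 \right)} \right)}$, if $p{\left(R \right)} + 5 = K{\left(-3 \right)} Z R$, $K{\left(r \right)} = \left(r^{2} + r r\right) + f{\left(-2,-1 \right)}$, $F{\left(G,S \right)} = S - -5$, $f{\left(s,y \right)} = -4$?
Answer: $4690$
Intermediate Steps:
$F{\left(G,S \right)} = 5 + S$ ($F{\left(G,S \right)} = S + 5 = 5 + S$)
$K{\left(r \right)} = -4 + 2 r^{2}$ ($K{\left(r \right)} = \left(r^{2} + r r\right) - 4 = \left(r^{2} + r^{2}\right) - 4 = 2 r^{2} - 4 = -4 + 2 r^{2}$)
$p{\left(R \right)} = -5 - 70 R$ ($p{\left(R \right)} = -5 + \left(-4 + 2 \left(-3\right)^{2}\right) \left(-5\right) R = -5 + \left(-4 + 2 \cdot 9\right) \left(-5\right) R = -5 + \left(-4 + 18\right) \left(-5\right) R = -5 + 14 \left(-5\right) R = -5 - 70 R$)
$a{\left(N \right)} = -16$ ($a{\left(N \right)} = -4 + \left(\left(5 - 4\right) - 13\right) = -4 + \left(1 - 13\right) = -4 - 12 = -16$)
$4674 - a{\left(p{\left(12 \right)} \right)} = 4674 - -16 = 4674 + 16 = 4690$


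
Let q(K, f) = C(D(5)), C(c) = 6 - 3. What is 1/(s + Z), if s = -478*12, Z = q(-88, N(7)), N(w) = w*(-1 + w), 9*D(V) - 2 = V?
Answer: -1/5733 ≈ -0.00017443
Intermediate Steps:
D(V) = 2/9 + V/9
C(c) = 3
q(K, f) = 3
Z = 3
s = -5736
1/(s + Z) = 1/(-5736 + 3) = 1/(-5733) = -1/5733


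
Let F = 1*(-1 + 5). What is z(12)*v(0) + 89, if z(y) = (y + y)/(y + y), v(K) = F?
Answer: 93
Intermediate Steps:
F = 4 (F = 1*4 = 4)
v(K) = 4
z(y) = 1 (z(y) = (2*y)/((2*y)) = (2*y)*(1/(2*y)) = 1)
z(12)*v(0) + 89 = 1*4 + 89 = 4 + 89 = 93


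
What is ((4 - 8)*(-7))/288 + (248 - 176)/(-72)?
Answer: -65/72 ≈ -0.90278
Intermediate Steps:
((4 - 8)*(-7))/288 + (248 - 176)/(-72) = -4*(-7)*(1/288) + 72*(-1/72) = 28*(1/288) - 1 = 7/72 - 1 = -65/72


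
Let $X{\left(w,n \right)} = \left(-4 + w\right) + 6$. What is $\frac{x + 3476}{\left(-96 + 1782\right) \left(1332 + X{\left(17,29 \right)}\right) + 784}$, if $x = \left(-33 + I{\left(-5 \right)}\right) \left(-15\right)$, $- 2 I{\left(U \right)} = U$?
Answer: $\frac{7867}{4557140} \approx 0.0017263$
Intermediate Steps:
$X{\left(w,n \right)} = 2 + w$
$I{\left(U \right)} = - \frac{U}{2}$
$x = \frac{915}{2}$ ($x = \left(-33 - - \frac{5}{2}\right) \left(-15\right) = \left(-33 + \frac{5}{2}\right) \left(-15\right) = \left(- \frac{61}{2}\right) \left(-15\right) = \frac{915}{2} \approx 457.5$)
$\frac{x + 3476}{\left(-96 + 1782\right) \left(1332 + X{\left(17,29 \right)}\right) + 784} = \frac{\frac{915}{2} + 3476}{\left(-96 + 1782\right) \left(1332 + \left(2 + 17\right)\right) + 784} = \frac{7867}{2 \left(1686 \left(1332 + 19\right) + 784\right)} = \frac{7867}{2 \left(1686 \cdot 1351 + 784\right)} = \frac{7867}{2 \left(2277786 + 784\right)} = \frac{7867}{2 \cdot 2278570} = \frac{7867}{2} \cdot \frac{1}{2278570} = \frac{7867}{4557140}$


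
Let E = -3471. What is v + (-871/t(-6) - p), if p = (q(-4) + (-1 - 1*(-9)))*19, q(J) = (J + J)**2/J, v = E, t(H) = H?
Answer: -19043/6 ≈ -3173.8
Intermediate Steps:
v = -3471
q(J) = 4*J (q(J) = (2*J)**2/J = (4*J**2)/J = 4*J)
p = -152 (p = (4*(-4) + (-1 - 1*(-9)))*19 = (-16 + (-1 + 9))*19 = (-16 + 8)*19 = -8*19 = -152)
v + (-871/t(-6) - p) = -3471 + (-871/(-6) - 1*(-152)) = -3471 + (-871*(-1/6) + 152) = -3471 + (871/6 + 152) = -3471 + 1783/6 = -19043/6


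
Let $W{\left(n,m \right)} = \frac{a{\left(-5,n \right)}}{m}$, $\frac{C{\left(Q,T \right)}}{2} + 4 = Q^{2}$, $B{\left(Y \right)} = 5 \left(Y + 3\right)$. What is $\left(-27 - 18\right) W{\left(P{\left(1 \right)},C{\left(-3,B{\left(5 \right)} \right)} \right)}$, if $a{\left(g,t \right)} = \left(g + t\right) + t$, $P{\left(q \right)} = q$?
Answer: $\frac{27}{2} \approx 13.5$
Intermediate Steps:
$B{\left(Y \right)} = 15 + 5 Y$ ($B{\left(Y \right)} = 5 \left(3 + Y\right) = 15 + 5 Y$)
$a{\left(g,t \right)} = g + 2 t$
$C{\left(Q,T \right)} = -8 + 2 Q^{2}$
$W{\left(n,m \right)} = \frac{-5 + 2 n}{m}$
$\left(-27 - 18\right) W{\left(P{\left(1 \right)},C{\left(-3,B{\left(5 \right)} \right)} \right)} = \left(-27 - 18\right) \frac{-5 + 2 \cdot 1}{-8 + 2 \left(-3\right)^{2}} = - 45 \frac{-5 + 2}{-8 + 2 \cdot 9} = - 45 \frac{1}{-8 + 18} \left(-3\right) = - 45 \cdot \frac{1}{10} \left(-3\right) = \left(-45\right) \left(- \frac{3}{10}\right) = \frac{27}{2}$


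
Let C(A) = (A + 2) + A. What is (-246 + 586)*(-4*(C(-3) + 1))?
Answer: 4080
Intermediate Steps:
C(A) = 2 + 2*A (C(A) = (2 + A) + A = 2 + 2*A)
(-246 + 586)*(-4*(C(-3) + 1)) = (-246 + 586)*(-4*((2 + 2*(-3)) + 1)) = 340*(-4*((2 - 6) + 1)) = 340*(-4*(-4 + 1)) = 340*(-4*(-3)) = 340*12 = 4080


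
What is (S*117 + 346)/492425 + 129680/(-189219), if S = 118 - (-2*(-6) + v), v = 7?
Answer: -61600480549/93176166075 ≈ -0.66112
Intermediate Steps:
S = 99 (S = 118 - (-2*(-6) + 7) = 118 - (12 + 7) = 118 - 1*19 = 118 - 19 = 99)
(S*117 + 346)/492425 + 129680/(-189219) = (99*117 + 346)/492425 + 129680/(-189219) = (11583 + 346)*(1/492425) + 129680*(-1/189219) = 11929*(1/492425) - 129680/189219 = 11929/492425 - 129680/189219 = -61600480549/93176166075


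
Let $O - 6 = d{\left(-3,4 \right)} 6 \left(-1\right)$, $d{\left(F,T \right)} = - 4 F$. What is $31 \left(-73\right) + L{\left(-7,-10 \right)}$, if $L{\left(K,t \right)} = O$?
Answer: $-2329$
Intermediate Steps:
$O = -66$ ($O = 6 + \left(-4\right) \left(-3\right) 6 \left(-1\right) = 6 + 12 \left(-6\right) = 6 - 72 = -66$)
$L{\left(K,t \right)} = -66$
$31 \left(-73\right) + L{\left(-7,-10 \right)} = 31 \left(-73\right) - 66 = -2263 - 66 = -2329$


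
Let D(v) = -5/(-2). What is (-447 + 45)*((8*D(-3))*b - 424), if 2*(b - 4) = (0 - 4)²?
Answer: 73968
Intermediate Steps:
D(v) = 5/2 (D(v) = -5*(-½) = 5/2)
b = 12 (b = 4 + (0 - 4)²/2 = 4 + (½)*(-4)² = 4 + (½)*16 = 4 + 8 = 12)
(-447 + 45)*((8*D(-3))*b - 424) = (-447 + 45)*((8*(5/2))*12 - 424) = -402*(20*12 - 424) = -402*(240 - 424) = -402*(-184) = 73968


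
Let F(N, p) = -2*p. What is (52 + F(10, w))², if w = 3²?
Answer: 1156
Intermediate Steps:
w = 9
(52 + F(10, w))² = (52 - 2*9)² = (52 - 18)² = 34² = 1156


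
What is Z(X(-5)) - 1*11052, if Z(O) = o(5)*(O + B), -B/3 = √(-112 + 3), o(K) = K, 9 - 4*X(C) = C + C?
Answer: -44113/4 - 15*I*√109 ≈ -11028.0 - 156.6*I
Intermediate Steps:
X(C) = 9/4 - C/2 (X(C) = 9/4 - (C + C)/4 = 9/4 - C/2)
B = -3*I*√109 (B = -3*√(-112 + 3) = -3*I*√109 ≈ -31.321*I)
Z(O) = 5*O - 15*I*√109 (Z(O) = 5*(O - 3*I*√109) = 5*O - 15*I*√109)
Z(X(-5)) - 1*11052 = (5*(9/4 - ½*(-5)) - 15*I*√109) - 1*11052 = (5*(9/4 + 5/2) - 15*I*√109) - 11052 = (5*(19/4) - 15*I*√109) - 11052 = (95/4 - 15*I*√109) - 11052 = -44113/4 - 15*I*√109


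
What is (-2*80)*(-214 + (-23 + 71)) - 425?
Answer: 26135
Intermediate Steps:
(-2*80)*(-214 + (-23 + 71)) - 425 = -160*(-214 + 48) - 425 = -160*(-166) - 425 = 26560 - 425 = 26135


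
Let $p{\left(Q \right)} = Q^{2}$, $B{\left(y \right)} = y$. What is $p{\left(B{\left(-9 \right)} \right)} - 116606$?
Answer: $-116525$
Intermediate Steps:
$p{\left(B{\left(-9 \right)} \right)} - 116606 = \left(-9\right)^{2} - 116606 = 81 - 116606 = -116525$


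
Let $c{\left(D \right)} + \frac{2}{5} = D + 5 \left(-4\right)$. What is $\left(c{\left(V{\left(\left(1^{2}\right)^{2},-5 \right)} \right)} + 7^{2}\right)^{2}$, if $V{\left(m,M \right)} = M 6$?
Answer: $\frac{49}{25} \approx 1.96$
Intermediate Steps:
$V{\left(m,M \right)} = 6 M$
$c{\left(D \right)} = - \frac{102}{5} + D$ ($c{\left(D \right)} = - \frac{2}{5} + \left(D + 5 \left(-4\right)\right) = - \frac{2}{5} + \left(D - 20\right) = - \frac{2}{5} + \left(-20 + D\right) = - \frac{102}{5} + D$)
$\left(c{\left(V{\left(\left(1^{2}\right)^{2},-5 \right)} \right)} + 7^{2}\right)^{2} = \left(\left(- \frac{102}{5} + 6 \left(-5\right)\right) + 7^{2}\right)^{2} = \left(\left(- \frac{102}{5} - 30\right) + 49\right)^{2} = \left(- \frac{252}{5} + 49\right)^{2} = \left(- \frac{7}{5}\right)^{2} = \frac{49}{25}$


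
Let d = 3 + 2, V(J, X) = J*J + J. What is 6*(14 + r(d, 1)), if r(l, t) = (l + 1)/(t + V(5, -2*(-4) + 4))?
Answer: 2640/31 ≈ 85.161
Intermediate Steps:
V(J, X) = J + J**2 (V(J, X) = J**2 + J = J + J**2)
d = 5
r(l, t) = (1 + l)/(30 + t) (r(l, t) = (l + 1)/(t + 5*(1 + 5)) = (1 + l)/(t + 5*6) = (1 + l)/(t + 30) = (1 + l)/(30 + t))
6*(14 + r(d, 1)) = 6*(14 + (1 + 5)/(30 + 1)) = 6*(14 + 6/31) = 6*(440/31) = 2640/31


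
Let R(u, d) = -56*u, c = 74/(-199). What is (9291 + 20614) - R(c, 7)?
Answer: 5946951/199 ≈ 29884.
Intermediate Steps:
c = -74/199 (c = 74*(-1/199) = -74/199 ≈ -0.37186)
(9291 + 20614) - R(c, 7) = (9291 + 20614) - (-56)*(-74)/199 = 29905 - 1*4144/199 = 29905 - 4144/199 = 5946951/199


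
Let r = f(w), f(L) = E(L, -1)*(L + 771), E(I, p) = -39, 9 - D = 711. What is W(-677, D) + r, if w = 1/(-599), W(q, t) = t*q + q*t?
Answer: 551343000/599 ≈ 9.2044e+5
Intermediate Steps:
D = -702 (D = 9 - 1*711 = 9 - 711 = -702)
W(q, t) = 2*q*t (W(q, t) = q*t + q*t = 2*q*t)
w = -1/599 ≈ -0.0016694
f(L) = -30069 - 39*L (f(L) = -39*(L + 771) = -39*(771 + L) = -30069 - 39*L)
r = -18011292/599 (r = -30069 - 39*(-1/599) = -30069 + 39/599 = -18011292/599 ≈ -30069.)
W(-677, D) + r = 2*(-677)*(-702) - 18011292/599 = 950508 - 18011292/599 = 551343000/599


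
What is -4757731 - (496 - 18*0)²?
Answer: -5003747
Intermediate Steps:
-4757731 - (496 - 18*0)² = -4757731 - (496 + 0)² = -4757731 - 1*496² = -4757731 - 1*246016 = -4757731 - 246016 = -5003747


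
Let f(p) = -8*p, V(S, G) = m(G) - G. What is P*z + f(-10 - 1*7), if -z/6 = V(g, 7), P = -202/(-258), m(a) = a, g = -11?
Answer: 136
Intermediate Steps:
V(S, G) = 0 (V(S, G) = G - G = 0)
P = 101/129 (P = -202*(-1/258) = 101/129 ≈ 0.78295)
z = 0 (z = -6*0 = 0)
P*z + f(-10 - 1*7) = (101/129)*0 - 8*(-10 - 1*7) = 0 - 8*(-10 - 7) = 0 - 8*(-17) = 0 + 136 = 136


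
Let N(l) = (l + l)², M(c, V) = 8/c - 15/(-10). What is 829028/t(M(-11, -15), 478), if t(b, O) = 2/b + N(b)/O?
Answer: 815138464888/2549785 ≈ 3.1969e+5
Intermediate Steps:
M(c, V) = 3/2 + 8/c (M(c, V) = 8/c - 15*(-⅒) = 8/c + 3/2 = 3/2 + 8/c)
N(l) = 4*l² (N(l) = (2*l)² = 4*l²)
t(b, O) = 2/b + 4*b²/O (t(b, O) = 2/b + (4*b²)/O = 2/b + 4*b²/O)
829028/t(M(-11, -15), 478) = 829028/(2/(3/2 + 8/(-11)) + 4*(3/2 + 8/(-11))²/478) = 829028/(2/(3/2 + 8*(-1/11)) + 4*(1/478)*(3/2 + 8*(-1/11))²) = 829028/(2/(3/2 - 8/11) + 4*(1/478)*(3/2 - 8/11)²) = 829028/(2/(17/22) + 4*(1/478)*(17/22)²) = 829028/(2*(22/17) + 4*(1/478)*(289/484)) = 829028/(44/17 + 289/57838) = 829028/(2549785/983246) = 829028*(983246/2549785) = 815138464888/2549785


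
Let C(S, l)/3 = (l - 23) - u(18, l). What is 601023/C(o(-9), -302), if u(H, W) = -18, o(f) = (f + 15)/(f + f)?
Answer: -200341/307 ≈ -652.58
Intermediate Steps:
o(f) = (15 + f)/(2*f) (o(f) = (15 + f)/((2*f)) = (15 + f)*(1/(2*f)) = (15 + f)/(2*f))
C(S, l) = -15 + 3*l (C(S, l) = 3*((l - 23) - 1*(-18)) = 3*((-23 + l) + 18) = 3*(-5 + l) = -15 + 3*l)
601023/C(o(-9), -302) = 601023/(-15 + 3*(-302)) = 601023/(-15 - 906) = 601023/(-921) = 601023*(-1/921) = -200341/307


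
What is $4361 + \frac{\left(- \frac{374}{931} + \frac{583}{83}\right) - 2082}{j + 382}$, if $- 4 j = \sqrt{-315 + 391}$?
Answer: $\frac{65482279203847}{15034157607} - \frac{106913770 \sqrt{19}}{15034157607} \approx 4355.5$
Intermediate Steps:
$j = - \frac{\sqrt{19}}{2}$ ($j = - \frac{\sqrt{-315 + 391}}{4} = - \frac{\sqrt{76}}{4} = - \frac{2 \sqrt{19}}{4} = - \frac{\sqrt{19}}{2} \approx -2.1795$)
$4361 + \frac{\left(- \frac{374}{931} + \frac{583}{83}\right) - 2082}{j + 382} = 4361 + \frac{\left(- \frac{374}{931} + \frac{583}{83}\right) - 2082}{- \frac{\sqrt{19}}{2} + 382} = 4361 + \frac{\left(\left(-374\right) \frac{1}{931} + 583 \cdot \frac{1}{83}\right) - 2082}{382 - \frac{\sqrt{19}}{2}} = 4361 + \frac{\left(- \frac{374}{931} + \frac{583}{83}\right) - 2082}{382 - \frac{\sqrt{19}}{2}} = 4361 + \frac{\frac{511731}{77273} - 2082}{382 - \frac{\sqrt{19}}{2}} = 4361 - \frac{160370655}{77273 \left(382 - \frac{\sqrt{19}}{2}\right)}$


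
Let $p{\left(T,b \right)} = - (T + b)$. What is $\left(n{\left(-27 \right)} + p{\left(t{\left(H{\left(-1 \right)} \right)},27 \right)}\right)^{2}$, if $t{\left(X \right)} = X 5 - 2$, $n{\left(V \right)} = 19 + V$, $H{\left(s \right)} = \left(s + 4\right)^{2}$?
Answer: $6084$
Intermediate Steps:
$H{\left(s \right)} = \left(4 + s\right)^{2}$
$t{\left(X \right)} = -2 + 5 X$ ($t{\left(X \right)} = 5 X - 2 = -2 + 5 X$)
$p{\left(T,b \right)} = - T - b$
$\left(n{\left(-27 \right)} + p{\left(t{\left(H{\left(-1 \right)} \right)},27 \right)}\right)^{2} = \left(\left(19 - 27\right) - \left(25 + 5 \left(4 - 1\right)^{2}\right)\right)^{2} = \left(-8 - \left(25 + 45\right)\right)^{2} = \left(-8 - 70\right)^{2} = \left(-78\right)^{2} = 6084$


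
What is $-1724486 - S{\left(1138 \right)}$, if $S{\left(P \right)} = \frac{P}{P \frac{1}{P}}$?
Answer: $-1725624$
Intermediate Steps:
$S{\left(P \right)} = P$ ($S{\left(P \right)} = \frac{P}{1} = P 1 = P$)
$-1724486 - S{\left(1138 \right)} = -1724486 - 1138 = -1725624$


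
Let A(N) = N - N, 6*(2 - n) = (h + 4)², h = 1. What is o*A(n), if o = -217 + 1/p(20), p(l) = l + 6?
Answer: 0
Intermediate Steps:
p(l) = 6 + l
o = -5641/26 (o = -217 + 1/(6 + 20) = -217 + 1/26 = -5641/26 ≈ -216.96)
n = -13/6 (n = 2 - (1 + 4)²/6 = 2 - ⅙*5² = 2 - ⅙*25 = 2 - 25/6 = -13/6 ≈ -2.1667)
A(N) = 0
o*A(n) = -5641/26*0 = 0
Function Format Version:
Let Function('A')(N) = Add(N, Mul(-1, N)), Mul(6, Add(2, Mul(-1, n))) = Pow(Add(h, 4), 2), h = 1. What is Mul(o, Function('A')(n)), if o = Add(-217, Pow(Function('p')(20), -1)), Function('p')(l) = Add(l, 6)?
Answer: 0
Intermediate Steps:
Function('p')(l) = Add(6, l)
o = Rational(-5641, 26) (o = Add(-217, Pow(Add(6, 20), -1)) = Add(-217, Pow(26, -1)) = Add(-217, Rational(1, 26)) = Rational(-5641, 26) ≈ -216.96)
n = Rational(-13, 6) (n = Add(2, Mul(Rational(-1, 6), Pow(Add(1, 4), 2))) = Add(2, Mul(Rational(-1, 6), Pow(5, 2))) = Add(2, Mul(Rational(-1, 6), 25)) = Add(2, Rational(-25, 6)) = Rational(-13, 6) ≈ -2.1667)
Function('A')(N) = 0
Mul(o, Function('A')(n)) = Mul(Rational(-5641, 26), 0) = 0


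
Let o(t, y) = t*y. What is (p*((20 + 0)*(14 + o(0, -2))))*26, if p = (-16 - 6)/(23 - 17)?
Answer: -80080/3 ≈ -26693.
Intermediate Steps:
p = -11/3 (p = -22/6 = -22*⅙ = -11/3 ≈ -3.6667)
(p*((20 + 0)*(14 + o(0, -2))))*26 = -11*(20 + 0)*(14 + 0*(-2))/3*26 = -220*(14 + 0)/3*26 = -220*14/3*26 = -11/3*280*26 = -3080/3*26 = -80080/3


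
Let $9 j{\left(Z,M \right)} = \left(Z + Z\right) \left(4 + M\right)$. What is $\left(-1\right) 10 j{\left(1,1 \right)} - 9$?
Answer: $- \frac{181}{9} \approx -20.111$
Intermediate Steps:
$j{\left(Z,M \right)} = \frac{2 Z \left(4 + M\right)}{9}$ ($j{\left(Z,M \right)} = \frac{\left(Z + Z\right) \left(4 + M\right)}{9} = \frac{2 Z \left(4 + M\right)}{9}$)
$\left(-1\right) 10 j{\left(1,1 \right)} - 9 = \left(-1\right) 10 \cdot \frac{2}{9} \cdot 1 \left(4 + 1\right) - 9 = - 10 \cdot \frac{2}{9} \cdot 1 \cdot 5 - 9 = \left(-10\right) \frac{10}{9} - 9 = - \frac{100}{9} - 9 = - \frac{181}{9}$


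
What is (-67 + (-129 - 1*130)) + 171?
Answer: -155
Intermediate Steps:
(-67 + (-129 - 1*130)) + 171 = (-67 + (-129 - 130)) + 171 = (-67 - 259) + 171 = -326 + 171 = -155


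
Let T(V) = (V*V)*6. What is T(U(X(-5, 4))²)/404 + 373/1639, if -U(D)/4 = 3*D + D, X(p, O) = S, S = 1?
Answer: 161157929/165539 ≈ 973.53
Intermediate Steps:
X(p, O) = 1
U(D) = -16*D (U(D) = -4*(3*D + D) = -16*D)
T(V) = 6*V² (T(V) = V²*6 = 6*V²)
T(U(X(-5, 4))²)/404 + 373/1639 = (6*((-16*1)²)²)/404 + 373/1639 = (6*((-16)²)²)*(1/404) + 373*(1/1639) = (6*256²)*(1/404) + 373/1639 = (6*65536)*(1/404) + 373/1639 = 393216*(1/404) + 373/1639 = 98304/101 + 373/1639 = 161157929/165539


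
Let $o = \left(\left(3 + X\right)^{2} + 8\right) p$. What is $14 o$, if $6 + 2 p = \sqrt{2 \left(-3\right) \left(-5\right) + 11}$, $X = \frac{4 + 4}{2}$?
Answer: $-2394 + 399 \sqrt{41} \approx 160.85$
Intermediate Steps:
$X = 4$ ($X = 8 \cdot \frac{1}{2} = 4$)
$p = -3 + \frac{\sqrt{41}}{2}$ ($p = -3 + \frac{\sqrt{2 \left(-3\right) \left(-5\right) + 11}}{2} = -3 + \frac{\sqrt{\left(-6\right) \left(-5\right) + 11}}{2} = -3 + \frac{\sqrt{30 + 11}}{2} = -3 + \frac{\sqrt{41}}{2} \approx 0.20156$)
$o = -171 + \frac{57 \sqrt{41}}{2}$ ($o = \left(\left(3 + 4\right)^{2} + 8\right) \left(-3 + \frac{\sqrt{41}}{2}\right) = \left(7^{2} + 8\right) \left(-3 + \frac{\sqrt{41}}{2}\right) = \left(49 + 8\right) \left(-3 + \frac{\sqrt{41}}{2}\right) = 57 \left(-3 + \frac{\sqrt{41}}{2}\right) = -171 + \frac{57 \sqrt{41}}{2} \approx 11.489$)
$14 o = 14 \left(-171 + \frac{57 \sqrt{41}}{2}\right) = -2394 + 399 \sqrt{41}$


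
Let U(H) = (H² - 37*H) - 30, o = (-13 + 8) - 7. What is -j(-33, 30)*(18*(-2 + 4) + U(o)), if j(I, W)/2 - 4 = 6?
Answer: -11880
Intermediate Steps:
j(I, W) = 20 (j(I, W) = 8 + 2*6 = 8 + 12 = 20)
o = -12 (o = -5 - 7 = -12)
U(H) = -30 + H² - 37*H
-j(-33, 30)*(18*(-2 + 4) + U(o)) = -20*(18*(-2 + 4) + (-30 + (-12)² - 37*(-12))) = -20*(18*2 + (-30 + 144 + 444)) = -20*(36 + 558) = -20*594 = -1*11880 = -11880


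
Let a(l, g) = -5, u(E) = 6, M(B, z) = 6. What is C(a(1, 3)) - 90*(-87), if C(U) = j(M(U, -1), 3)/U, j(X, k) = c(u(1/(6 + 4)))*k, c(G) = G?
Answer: 39132/5 ≈ 7826.4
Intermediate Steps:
j(X, k) = 6*k
C(U) = 18/U (C(U) = (6*3)/U = 18/U)
C(a(1, 3)) - 90*(-87) = 18/(-5) - 90*(-87) = 18*(-⅕) + 7830 = -18/5 + 7830 = 39132/5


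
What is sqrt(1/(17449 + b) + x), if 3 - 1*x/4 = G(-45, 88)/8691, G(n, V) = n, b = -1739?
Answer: sqrt(24898995067312190)/45511870 ≈ 3.4671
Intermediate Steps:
x = 34824/2897 (x = 12 - (-180)/8691 = 12 - 4*(-15/2897) = 12 + 60/2897 = 34824/2897 ≈ 12.021)
sqrt(1/(17449 + b) + x) = sqrt(1/(17449 - 1739) + 34824/2897) = sqrt(1/15710 + 34824/2897) = sqrt(547087937/45511870) = sqrt(24898995067312190)/45511870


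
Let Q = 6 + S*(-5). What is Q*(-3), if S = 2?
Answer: 12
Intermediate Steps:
Q = -4 (Q = 6 + 2*(-5) = 6 - 10 = -4)
Q*(-3) = -4*(-3) = 12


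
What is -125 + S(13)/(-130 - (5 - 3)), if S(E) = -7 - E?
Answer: -4120/33 ≈ -124.85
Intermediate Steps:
-125 + S(13)/(-130 - (5 - 3)) = -125 + (-7 - 1*13)/(-130 - (5 - 3)) = -125 + (-7 - 13)/(-130 - 1*2) = -125 - 20/(-130 - 2) = -125 - 20/(-132) = -125 - 1/132*(-20) = -125 + 5/33 = -4120/33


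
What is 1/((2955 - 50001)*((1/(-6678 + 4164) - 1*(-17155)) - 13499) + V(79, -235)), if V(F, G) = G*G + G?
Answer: -419/72045025093 ≈ -5.8158e-9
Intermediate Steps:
V(F, G) = G + G² (V(F, G) = G² + G = G + G²)
1/((2955 - 50001)*((1/(-6678 + 4164) - 1*(-17155)) - 13499) + V(79, -235)) = 1/((2955 - 50001)*((1/(-6678 + 4164) - 1*(-17155)) - 13499) - 235*(1 - 235)) = 1/(-47046*((1/(-2514) + 17155) - 13499) - 235*(-234)) = 1/(-47046*((-1/2514 + 17155) - 13499) + 54990) = 1/(-47046*(43127669/2514 - 13499) + 54990) = 1/(-47046*9191183/2514 + 54990) = 1/(-72068065903/419 + 54990) = 1/(-72045025093/419) = -419/72045025093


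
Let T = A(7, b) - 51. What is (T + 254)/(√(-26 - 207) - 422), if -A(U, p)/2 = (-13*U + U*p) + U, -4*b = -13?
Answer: -45787/59439 - 217*I*√233/118878 ≈ -0.77032 - 0.027864*I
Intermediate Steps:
b = 13/4 (b = -¼*(-13) = 13/4 ≈ 3.2500)
A(U, p) = 24*U - 2*U*p (A(U, p) = -2*((-13*U + U*p) + U) = -2*(-12*U + U*p) = 24*U - 2*U*p)
T = 143/2 (T = 2*7*(12 - 1*13/4) - 51 = 2*7*(12 - 13/4) - 51 = 2*7*(35/4) - 51 = 245/2 - 51 = 143/2 ≈ 71.500)
(T + 254)/(√(-26 - 207) - 422) = (143/2 + 254)/(√(-26 - 207) - 422) = 651/(2*(√(-233) - 422)) = 651/(2*(I*√233 - 422)) = 651/(2*(-422 + I*√233))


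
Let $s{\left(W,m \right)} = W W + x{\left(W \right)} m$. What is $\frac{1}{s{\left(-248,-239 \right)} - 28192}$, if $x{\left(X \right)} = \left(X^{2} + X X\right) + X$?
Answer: $- \frac{1}{29306328} \approx -3.4122 \cdot 10^{-8}$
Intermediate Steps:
$x{\left(X \right)} = X + 2 X^{2}$ ($x{\left(X \right)} = \left(X^{2} + X^{2}\right) + X = 2 X^{2} + X = X + 2 X^{2}$)
$s{\left(W,m \right)} = W^{2} + W m \left(1 + 2 W\right)$ ($s{\left(W,m \right)} = W W + W \left(1 + 2 W\right) m = W^{2} + W m \left(1 + 2 W\right)$)
$\frac{1}{s{\left(-248,-239 \right)} - 28192} = \frac{1}{- 248 \left(-248 - 239 \left(1 + 2 \left(-248\right)\right)\right) - 28192} = \frac{1}{- 248 \left(-248 - 239 \left(1 - 496\right)\right) - 28192} = \frac{1}{- 248 \left(-248 - -118305\right) - 28192} = \frac{1}{- 248 \left(-248 + 118305\right) - 28192} = \frac{1}{\left(-248\right) 118057 - 28192} = \frac{1}{-29278136 - 28192} = \frac{1}{-29306328} = - \frac{1}{29306328}$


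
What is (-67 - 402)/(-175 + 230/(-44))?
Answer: 10318/3965 ≈ 2.6023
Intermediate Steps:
(-67 - 402)/(-175 + 230/(-44)) = -469/(-175 + 230*(-1/44)) = -469/(-175 - 115/22) = -469/(-3965/22) = -469*(-22/3965) = 10318/3965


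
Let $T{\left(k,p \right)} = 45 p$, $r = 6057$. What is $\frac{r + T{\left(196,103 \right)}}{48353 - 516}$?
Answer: $\frac{10692}{47837} \approx 0.22351$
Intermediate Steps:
$\frac{r + T{\left(196,103 \right)}}{48353 - 516} = \frac{6057 + 45 \cdot 103}{48353 - 516} = \frac{6057 + 4635}{47837} = 10692 \cdot \frac{1}{47837} = \frac{10692}{47837}$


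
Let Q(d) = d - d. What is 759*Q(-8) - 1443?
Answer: -1443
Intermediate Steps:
Q(d) = 0
759*Q(-8) - 1443 = 759*0 - 1443 = 0 - 1443 = -1443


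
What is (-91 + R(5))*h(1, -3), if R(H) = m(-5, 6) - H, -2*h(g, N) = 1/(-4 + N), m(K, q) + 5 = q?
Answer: -95/14 ≈ -6.7857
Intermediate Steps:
m(K, q) = -5 + q
h(g, N) = -1/(2*(-4 + N))
R(H) = 1 - H (R(H) = (-5 + 6) - H = 1 - H)
(-91 + R(5))*h(1, -3) = (-91 + (1 - 1*5))*(-1/(-8 + 2*(-3))) = (-91 + (1 - 5))*(-1/(-8 - 6)) = (-91 - 4)*(-1/(-14)) = -(-95)*(-1)/14 = -95*1/14 = -95/14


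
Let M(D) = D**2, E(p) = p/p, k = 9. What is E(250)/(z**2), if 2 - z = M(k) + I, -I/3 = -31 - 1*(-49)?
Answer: 1/625 ≈ 0.0016000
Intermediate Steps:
E(p) = 1
I = -54 (I = -3*(-31 - 1*(-49)) = -3*(-31 + 49) = -3*18 = -54)
z = -25 (z = 2 - (9**2 - 54) = 2 - (81 - 54) = 2 - 1*27 = 2 - 27 = -25)
E(250)/(z**2) = 1/(-25)**2 = 1/625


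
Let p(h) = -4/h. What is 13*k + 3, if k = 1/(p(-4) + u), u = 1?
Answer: 19/2 ≈ 9.5000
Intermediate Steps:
k = 1/2 (k = 1/(-4/(-4) + 1) = 1/(-4*(-1/4) + 1) = 1/(1 + 1) = 1/2 ≈ 0.50000)
13*k + 3 = 13*(1/2) + 3 = 13/2 + 3 = 19/2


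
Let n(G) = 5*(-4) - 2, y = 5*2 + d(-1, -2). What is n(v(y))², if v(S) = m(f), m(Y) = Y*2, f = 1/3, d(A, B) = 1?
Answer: 484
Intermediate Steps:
f = ⅓ ≈ 0.33333
y = 11 (y = 5*2 + 1 = 10 + 1 = 11)
m(Y) = 2*Y
v(S) = ⅔ (v(S) = 2*(⅓) = ⅔)
n(G) = -22 (n(G) = -20 - 2 = -22)
n(v(y))² = (-22)² = 484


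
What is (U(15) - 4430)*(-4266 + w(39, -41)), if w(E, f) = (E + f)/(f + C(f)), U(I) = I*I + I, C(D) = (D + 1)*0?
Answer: 732847760/41 ≈ 1.7874e+7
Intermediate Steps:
C(D) = 0 (C(D) = (1 + D)*0 = 0)
U(I) = I + I² (U(I) = I² + I = I + I²)
w(E, f) = (E + f)/f (w(E, f) = (E + f)/(f + 0) = (E + f)/f)
(U(15) - 4430)*(-4266 + w(39, -41)) = (15*(1 + 15) - 4430)*(-4266 + (39 - 41)/(-41)) = (15*16 - 4430)*(-4266 - 1/41*(-2)) = (240 - 4430)*(-4266 + 2/41) = -4190*(-174904/41) = 732847760/41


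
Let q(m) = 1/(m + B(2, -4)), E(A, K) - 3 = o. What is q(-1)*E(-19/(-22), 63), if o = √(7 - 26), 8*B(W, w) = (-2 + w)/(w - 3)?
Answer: -84/25 - 28*I*√19/25 ≈ -3.36 - 4.882*I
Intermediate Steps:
B(W, w) = (-2 + w)/(8*(-3 + w)) (B(W, w) = ((-2 + w)/(w - 3))/8 = ((-2 + w)/(-3 + w))/8 = (-2 + w)/(8*(-3 + w)))
o = I*√19 (o = √(-19) = I*√19 ≈ 4.3589*I)
E(A, K) = 3 + I*√19
q(m) = 1/(3/28 + m) (q(m) = 1/(m + (-2 - 4)/(8*(-3 - 4))) = 1/(m + (⅛)*(-6)/(-7)) = 1/(m + (⅛)*(-⅐)*(-6)) = 1/(m + 3/28) = 1/(3/28 + m))
q(-1)*E(-19/(-22), 63) = (28/(3 + 28*(-1)))*(3 + I*√19) = (28/(3 - 28))*(3 + I*√19) = (28/(-25))*(3 + I*√19) = (28*(-1/25))*(3 + I*√19) = -28*(3 + I*√19)/25 = -84/25 - 28*I*√19/25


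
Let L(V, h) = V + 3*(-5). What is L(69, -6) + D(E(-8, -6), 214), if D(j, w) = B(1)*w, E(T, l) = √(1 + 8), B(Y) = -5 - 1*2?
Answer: -1444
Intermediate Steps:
B(Y) = -7 (B(Y) = -5 - 2 = -7)
E(T, l) = 3 (E(T, l) = √9 = 3)
L(V, h) = -15 + V (L(V, h) = V - 15 = -15 + V)
D(j, w) = -7*w
L(69, -6) + D(E(-8, -6), 214) = (-15 + 69) - 7*214 = 54 - 1498 = -1444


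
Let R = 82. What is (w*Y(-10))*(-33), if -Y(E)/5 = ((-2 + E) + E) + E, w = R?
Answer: -432960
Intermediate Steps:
w = 82
Y(E) = 10 - 15*E (Y(E) = -5*(((-2 + E) + E) + E) = -5*((-2 + 2*E) + E) = -5*(-2 + 3*E) = 10 - 15*E)
(w*Y(-10))*(-33) = (82*(10 - 15*(-10)))*(-33) = (82*(10 + 150))*(-33) = (82*160)*(-33) = 13120*(-33) = -432960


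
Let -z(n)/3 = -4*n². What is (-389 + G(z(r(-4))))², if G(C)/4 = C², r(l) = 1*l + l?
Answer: 5564442234649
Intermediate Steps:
r(l) = 2*l (r(l) = l + l = 2*l)
z(n) = 12*n² (z(n) = -(-12)*n² = 12*n²)
G(C) = 4*C²
(-389 + G(z(r(-4))))² = (-389 + 4*(12*(2*(-4))²)²)² = (-389 + 4*(12*(-8)²)²)² = (-389 + 4*(12*64)²)² = (-389 + 4*768²)² = (-389 + 4*589824)² = (-389 + 2359296)² = 2358907² = 5564442234649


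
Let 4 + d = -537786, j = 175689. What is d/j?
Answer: -537790/175689 ≈ -3.0610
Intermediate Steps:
d = -537790 (d = -4 - 537786 = -537790)
d/j = -537790/175689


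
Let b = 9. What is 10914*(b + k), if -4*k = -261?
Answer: 1620729/2 ≈ 8.1036e+5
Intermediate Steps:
k = 261/4 (k = -¼*(-261) = 261/4 ≈ 65.250)
10914*(b + k) = 10914*(9 + 261/4) = 10914*(297/4) = 1620729/2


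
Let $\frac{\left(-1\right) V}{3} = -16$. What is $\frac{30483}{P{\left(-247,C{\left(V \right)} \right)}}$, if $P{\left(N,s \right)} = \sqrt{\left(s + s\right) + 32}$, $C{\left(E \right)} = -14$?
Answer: $\frac{30483}{2} \approx 15242.0$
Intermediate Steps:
$V = 48$ ($V = \left(-3\right) \left(-16\right) = 48$)
$P{\left(N,s \right)} = \sqrt{32 + 2 s}$ ($P{\left(N,s \right)} = \sqrt{2 s + 32} = \sqrt{32 + 2 s}$)
$\frac{30483}{P{\left(-247,C{\left(V \right)} \right)}} = \frac{30483}{\sqrt{32 + 2 \left(-14\right)}} = \frac{30483}{\sqrt{32 - 28}} = \frac{30483}{\sqrt{4}} = \frac{30483}{2}$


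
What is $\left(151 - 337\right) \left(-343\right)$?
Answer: $63798$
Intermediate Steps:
$\left(151 - 337\right) \left(-343\right) = \left(-186\right) \left(-343\right) = 63798$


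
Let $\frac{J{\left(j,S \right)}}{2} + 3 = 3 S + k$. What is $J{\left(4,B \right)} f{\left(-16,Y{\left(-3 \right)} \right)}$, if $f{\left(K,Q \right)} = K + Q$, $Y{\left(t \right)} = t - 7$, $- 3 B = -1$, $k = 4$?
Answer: $-104$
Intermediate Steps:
$B = \frac{1}{3}$ ($B = \left(- \frac{1}{3}\right) \left(-1\right) = \frac{1}{3} \approx 0.33333$)
$J{\left(j,S \right)} = 2 + 6 S$ ($J{\left(j,S \right)} = -6 + 2 \left(3 S + 4\right) = -6 + 2 \left(4 + 3 S\right) = -6 + \left(8 + 6 S\right) = 2 + 6 S$)
$Y{\left(t \right)} = -7 + t$
$J{\left(4,B \right)} f{\left(-16,Y{\left(-3 \right)} \right)} = \left(2 + 6 \cdot \frac{1}{3}\right) \left(-16 - 10\right) = \left(2 + 2\right) \left(-16 - 10\right) = 4 \left(-26\right) = -104$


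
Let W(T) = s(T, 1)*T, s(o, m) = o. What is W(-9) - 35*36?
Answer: -1179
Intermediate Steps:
W(T) = T² (W(T) = T*T = T²)
W(-9) - 35*36 = (-9)² - 35*36 = 81 - 35*36 = 81 - 1260 = -1179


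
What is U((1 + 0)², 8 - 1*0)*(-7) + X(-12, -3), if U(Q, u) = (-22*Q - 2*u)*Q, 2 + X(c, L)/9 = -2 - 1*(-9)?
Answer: 311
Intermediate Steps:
X(c, L) = 45 (X(c, L) = -18 + 9*(-2 - 1*(-9)) = -18 + 9*(-2 + 9) = -18 + 9*7 = -18 + 63 = 45)
U(Q, u) = Q*(-22*Q - 2*u)
U((1 + 0)², 8 - 1*0)*(-7) + X(-12, -3) = -2*(1 + 0)²*((8 - 1*0) + 11*(1 + 0)²)*(-7) + 45 = -2*1²*((8 + 0) + 11*1²)*(-7) + 45 = -2*1*(8 + 11*1)*(-7) + 45 = -2*1*(8 + 11)*(-7) + 45 = -2*1*19*(-7) + 45 = -38*(-7) + 45 = 266 + 45 = 311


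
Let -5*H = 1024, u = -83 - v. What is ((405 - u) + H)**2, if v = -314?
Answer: 23716/25 ≈ 948.64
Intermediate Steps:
u = 231 (u = -83 - 1*(-314) = -83 + 314 = 231)
H = -1024/5 (H = -1/5*1024 = -1024/5 ≈ -204.80)
((405 - u) + H)**2 = ((405 - 1*231) - 1024/5)**2 = ((405 - 231) - 1024/5)**2 = (174 - 1024/5)**2 = (-154/5)**2 = 23716/25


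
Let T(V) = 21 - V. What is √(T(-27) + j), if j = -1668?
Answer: 18*I*√5 ≈ 40.249*I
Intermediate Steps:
√(T(-27) + j) = √((21 - 1*(-27)) - 1668) = √((21 + 27) - 1668) = √(48 - 1668) = √(-1620) = 18*I*√5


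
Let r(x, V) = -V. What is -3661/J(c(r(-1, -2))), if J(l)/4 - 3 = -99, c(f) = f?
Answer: 3661/384 ≈ 9.5339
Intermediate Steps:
J(l) = -384 (J(l) = 12 + 4*(-99) = 12 - 396 = -384)
-3661/J(c(r(-1, -2))) = -3661/(-384) = -3661*(-1/384) = 3661/384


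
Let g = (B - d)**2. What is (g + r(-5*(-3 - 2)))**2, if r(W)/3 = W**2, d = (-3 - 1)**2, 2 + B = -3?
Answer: 5363856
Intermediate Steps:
B = -5 (B = -2 - 3 = -5)
d = 16 (d = (-4)**2 = 16)
r(W) = 3*W**2
g = 441 (g = (-5 - 1*16)**2 = (-5 - 16)**2 = (-21)**2 = 441)
(g + r(-5*(-3 - 2)))**2 = (441 + 3*(-5*(-3 - 2))**2)**2 = (441 + 3*(-5*(-5))**2)**2 = (441 + 3*25**2)**2 = (441 + 3*625)**2 = (441 + 1875)**2 = 2316**2 = 5363856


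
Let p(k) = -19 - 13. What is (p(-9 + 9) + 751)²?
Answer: 516961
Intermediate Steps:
p(k) = -32
(p(-9 + 9) + 751)² = (-32 + 751)² = 719² = 516961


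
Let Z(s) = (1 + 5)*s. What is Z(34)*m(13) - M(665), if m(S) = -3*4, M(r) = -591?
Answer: -1857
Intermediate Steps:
m(S) = -12
Z(s) = 6*s
Z(34)*m(13) - M(665) = (6*34)*(-12) - 1*(-591) = 204*(-12) + 591 = -2448 + 591 = -1857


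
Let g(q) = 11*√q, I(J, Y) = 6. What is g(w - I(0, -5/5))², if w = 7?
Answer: 121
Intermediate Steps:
g(w - I(0, -5/5))² = (11*√(7 - 1*6))² = (11*√(7 - 6))² = (11*√1)² = (11*1)² = 11² = 121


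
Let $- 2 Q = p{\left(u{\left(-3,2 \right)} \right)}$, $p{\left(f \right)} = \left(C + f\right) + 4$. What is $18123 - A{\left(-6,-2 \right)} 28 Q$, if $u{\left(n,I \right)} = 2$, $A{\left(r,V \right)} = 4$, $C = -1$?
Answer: $18403$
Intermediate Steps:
$p{\left(f \right)} = 3 + f$ ($p{\left(f \right)} = \left(-1 + f\right) + 4 = 3 + f$)
$Q = - \frac{5}{2}$ ($Q = - \frac{3 + 2}{2} = \left(- \frac{1}{2}\right) 5 = - \frac{5}{2} \approx -2.5$)
$18123 - A{\left(-6,-2 \right)} 28 Q = 18123 - 4 \cdot 28 \left(- \frac{5}{2}\right) = 18123 - 112 \left(- \frac{5}{2}\right) = 18123 - -280 = 18123 + 280 = 18403$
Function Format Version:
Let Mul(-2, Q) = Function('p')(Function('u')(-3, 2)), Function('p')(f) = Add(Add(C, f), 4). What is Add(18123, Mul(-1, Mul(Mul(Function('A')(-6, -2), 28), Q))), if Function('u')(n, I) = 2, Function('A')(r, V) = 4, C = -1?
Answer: 18403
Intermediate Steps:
Function('p')(f) = Add(3, f) (Function('p')(f) = Add(Add(-1, f), 4) = Add(3, f))
Q = Rational(-5, 2) (Q = Mul(Rational(-1, 2), Add(3, 2)) = Mul(Rational(-1, 2), 5) = Rational(-5, 2) ≈ -2.5000)
Add(18123, Mul(-1, Mul(Mul(Function('A')(-6, -2), 28), Q))) = Add(18123, Mul(-1, Mul(Mul(4, 28), Rational(-5, 2)))) = Add(18123, Mul(-1, Mul(112, Rational(-5, 2)))) = Add(18123, Mul(-1, -280)) = Add(18123, 280) = 18403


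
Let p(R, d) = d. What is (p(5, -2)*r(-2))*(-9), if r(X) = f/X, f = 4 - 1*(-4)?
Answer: -72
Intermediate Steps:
f = 8 (f = 4 + 4 = 8)
r(X) = 8/X
(p(5, -2)*r(-2))*(-9) = -16/(-2)*(-9) = -16*(-1)/2*(-9) = -2*(-4)*(-9) = 8*(-9) = -72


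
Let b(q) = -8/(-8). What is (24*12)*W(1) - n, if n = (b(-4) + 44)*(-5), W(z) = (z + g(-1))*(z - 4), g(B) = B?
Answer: 225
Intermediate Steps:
b(q) = 1 (b(q) = -8*(-1/8) = 1)
W(z) = (-1 + z)*(-4 + z) (W(z) = (z - 1)*(z - 4) = (-1 + z)*(-4 + z))
n = -225 (n = (1 + 44)*(-5) = 45*(-5) = -225)
(24*12)*W(1) - n = (24*12)*(4 + 1**2 - 5*1) - 1*(-225) = 288*(4 + 1 - 5) + 225 = 288*0 + 225 = 0 + 225 = 225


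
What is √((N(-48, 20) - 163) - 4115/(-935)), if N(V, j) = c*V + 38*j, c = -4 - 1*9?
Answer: 5*√1714042/187 ≈ 35.006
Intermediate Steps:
c = -13 (c = -4 - 9 = -13)
N(V, j) = -13*V + 38*j
√((N(-48, 20) - 163) - 4115/(-935)) = √(((-13*(-48) + 38*20) - 163) - 4115/(-935)) = √(((624 + 760) - 163) - 4115*(-1/935)) = √((1384 - 163) + 823/187) = √(1221 + 823/187) = √(229150/187) = 5*√1714042/187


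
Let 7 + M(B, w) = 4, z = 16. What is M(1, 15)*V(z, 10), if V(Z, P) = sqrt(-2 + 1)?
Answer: -3*I ≈ -3.0*I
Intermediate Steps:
M(B, w) = -3 (M(B, w) = -7 + 4 = -3)
V(Z, P) = I (V(Z, P) = sqrt(-1) = I)
M(1, 15)*V(z, 10) = -3*I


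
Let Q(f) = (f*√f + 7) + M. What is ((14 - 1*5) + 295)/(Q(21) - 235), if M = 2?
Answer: -68704/41815 - 6384*√21/41815 ≈ -2.3427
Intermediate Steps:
Q(f) = 9 + f^(3/2) (Q(f) = (f*√f + 7) + 2 = (f^(3/2) + 7) + 2 = (7 + f^(3/2)) + 2 = 9 + f^(3/2))
((14 - 1*5) + 295)/(Q(21) - 235) = ((14 - 1*5) + 295)/((9 + 21^(3/2)) - 235) = ((14 - 5) + 295)/((9 + 21*√21) - 235) = (9 + 295)/(-226 + 21*√21) = 304/(-226 + 21*√21)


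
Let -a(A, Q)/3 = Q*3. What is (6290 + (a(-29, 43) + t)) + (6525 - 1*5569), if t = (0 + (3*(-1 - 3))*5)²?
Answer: 10459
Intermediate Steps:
a(A, Q) = -9*Q (a(A, Q) = -3*Q*3 = -9*Q)
t = 3600 (t = (0 + (3*(-4))*5)² = (0 - 12*5)² = (0 - 60)² = (-60)² = 3600)
(6290 + (a(-29, 43) + t)) + (6525 - 1*5569) = (6290 + (-9*43 + 3600)) + (6525 - 1*5569) = (6290 + (-387 + 3600)) + (6525 - 5569) = (6290 + 3213) + 956 = 9503 + 956 = 10459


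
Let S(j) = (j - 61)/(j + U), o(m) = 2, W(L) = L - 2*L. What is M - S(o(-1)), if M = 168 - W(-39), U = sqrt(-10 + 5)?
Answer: 1279/9 - 59*I*sqrt(5)/9 ≈ 142.11 - 14.659*I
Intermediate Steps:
W(L) = -L
U = I*sqrt(5) (U = sqrt(-5) = I*sqrt(5) ≈ 2.2361*I)
S(j) = (-61 + j)/(j + I*sqrt(5)) (S(j) = (j - 61)/(j + I*sqrt(5)) = (-61 + j)/(j + I*sqrt(5)))
M = 129 (M = 168 - (-1)*(-39) = 168 - 1*39 = 168 - 39 = 129)
M - S(o(-1)) = 129 - (-61 + 2)/(2 + I*sqrt(5)) = 129 - (-59)/(2 + I*sqrt(5)) = 129 + 59/(2 + I*sqrt(5))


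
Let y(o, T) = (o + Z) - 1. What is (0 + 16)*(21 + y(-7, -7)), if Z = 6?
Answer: 304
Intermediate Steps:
y(o, T) = 5 + o (y(o, T) = (o + 6) - 1 = (6 + o) - 1 = 5 + o)
(0 + 16)*(21 + y(-7, -7)) = (0 + 16)*(21 + (5 - 7)) = 16*(21 - 2) = 16*19 = 304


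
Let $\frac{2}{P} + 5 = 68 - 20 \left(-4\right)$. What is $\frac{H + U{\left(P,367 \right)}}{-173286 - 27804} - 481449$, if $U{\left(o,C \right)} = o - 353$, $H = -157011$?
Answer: $- \frac{1384446235258}{2875587} \approx -4.8145 \cdot 10^{5}$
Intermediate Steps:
$P = \frac{2}{143}$ ($P = \frac{2}{-5 - \left(-68 + 20 \left(-4\right)\right)} = \frac{2}{-5 + \left(68 - -80\right)} = \frac{2}{-5 + \left(68 + 80\right)} = \frac{2}{-5 + 148} = \frac{2}{143} \approx 0.013986$)
$U{\left(o,C \right)} = -353 + o$
$\frac{H + U{\left(P,367 \right)}}{-173286 - 27804} - 481449 = \frac{-157011 + \left(-353 + \frac{2}{143}\right)}{-173286 - 27804} - 481449 = \frac{-157011 - \frac{50477}{143}}{-201090} - 481449 = \left(- \frac{22503050}{143}\right) \left(- \frac{1}{201090}\right) - 481449 = \frac{2250305}{2875587} - 481449 = - \frac{1384446235258}{2875587}$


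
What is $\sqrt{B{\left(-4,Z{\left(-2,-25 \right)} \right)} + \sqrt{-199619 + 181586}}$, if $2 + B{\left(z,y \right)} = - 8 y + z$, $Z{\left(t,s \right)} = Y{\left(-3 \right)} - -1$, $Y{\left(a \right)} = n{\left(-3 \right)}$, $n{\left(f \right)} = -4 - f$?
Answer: $\sqrt{-6 + i \sqrt{18033}} \approx 8.0131 + 8.3792 i$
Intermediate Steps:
$Y{\left(a \right)} = -1$ ($Y{\left(a \right)} = -4 - -3 = -4 + 3 = -1$)
$Z{\left(t,s \right)} = 0$ ($Z{\left(t,s \right)} = -1 - -1 = -1 + 1 = 0$)
$B{\left(z,y \right)} = -2 + z - 8 y$ ($B{\left(z,y \right)} = -2 - \left(- z + 8 y\right) = -2 + z - 8 y$)
$\sqrt{B{\left(-4,Z{\left(-2,-25 \right)} \right)} + \sqrt{-199619 + 181586}} = \sqrt{\left(-2 - 4 - 0\right) + \sqrt{-199619 + 181586}} = \sqrt{\left(-2 - 4 + 0\right) + \sqrt{-18033}} = \sqrt{-6 + i \sqrt{18033}}$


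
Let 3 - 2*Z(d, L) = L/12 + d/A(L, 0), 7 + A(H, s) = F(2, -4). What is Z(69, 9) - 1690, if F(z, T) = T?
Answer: -148345/88 ≈ -1685.7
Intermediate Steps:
A(H, s) = -11 (A(H, s) = -7 - 4 = -11)
Z(d, L) = 3/2 - L/24 + d/22 (Z(d, L) = 3/2 - (L/12 + d/(-11))/2 = 3/2 - (L*(1/12) + d*(-1/11))/2 = 3/2 - (L/12 - d/11)/2 = 3/2 - (-d/11 + L/12)/2 = 3/2 + (-L/24 + d/22) = 3/2 - L/24 + d/22)
Z(69, 9) - 1690 = (3/2 - 1/24*9 + (1/22)*69) - 1690 = (3/2 - 3/8 + 69/22) - 1690 = 375/88 - 1690 = -148345/88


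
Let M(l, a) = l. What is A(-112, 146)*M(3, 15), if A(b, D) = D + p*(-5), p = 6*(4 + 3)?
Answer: -192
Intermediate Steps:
p = 42 (p = 6*7 = 42)
A(b, D) = -210 + D (A(b, D) = D + 42*(-5) = D - 210 = -210 + D)
A(-112, 146)*M(3, 15) = (-210 + 146)*3 = -64*3 = -192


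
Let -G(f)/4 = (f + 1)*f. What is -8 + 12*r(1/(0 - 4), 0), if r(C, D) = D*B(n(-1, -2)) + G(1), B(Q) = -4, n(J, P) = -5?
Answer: -104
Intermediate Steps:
G(f) = -4*f*(1 + f) (G(f) = -4*(f + 1)*f = -4*(1 + f)*f = -4*f*(1 + f))
r(C, D) = -8 - 4*D (r(C, D) = D*(-4) - 4*1*(1 + 1) = -4*D - 4*1*2 = -4*D - 8 = -8 - 4*D)
-8 + 12*r(1/(0 - 4), 0) = -8 + 12*(-8 - 4*0) = -8 + 12*(-8 + 0) = -8 + 12*(-8) = -8 - 96 = -104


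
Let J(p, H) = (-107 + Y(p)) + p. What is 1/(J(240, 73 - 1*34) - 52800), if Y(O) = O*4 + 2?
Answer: -1/51705 ≈ -1.9340e-5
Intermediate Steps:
Y(O) = 2 + 4*O (Y(O) = 4*O + 2 = 2 + 4*O)
J(p, H) = -105 + 5*p (J(p, H) = (-107 + (2 + 4*p)) + p = (-105 + 4*p) + p = -105 + 5*p)
1/(J(240, 73 - 1*34) - 52800) = 1/((-105 + 5*240) - 52800) = 1/((-105 + 1200) - 52800) = 1/(1095 - 52800) = 1/(-51705) = -1/51705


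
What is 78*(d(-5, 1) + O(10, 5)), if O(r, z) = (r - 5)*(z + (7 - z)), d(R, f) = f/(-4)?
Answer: 5421/2 ≈ 2710.5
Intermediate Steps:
d(R, f) = -f/4 (d(R, f) = f*(-¼) = -f/4)
O(r, z) = -35 + 7*r (O(r, z) = (-5 + r)*7 = -35 + 7*r)
78*(d(-5, 1) + O(10, 5)) = 78*(-¼*1 + (-35 + 7*10)) = 78*(-¼ + (-35 + 70)) = 78*(-¼ + 35) = 78*(139/4) = 5421/2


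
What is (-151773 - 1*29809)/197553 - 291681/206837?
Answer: -95180332727/40861269861 ≈ -2.3294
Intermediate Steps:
(-151773 - 1*29809)/197553 - 291681/206837 = (-151773 - 29809)*(1/197553) - 291681*1/206837 = -181582*1/197553 - 291681/206837 = -181582/197553 - 291681/206837 = -95180332727/40861269861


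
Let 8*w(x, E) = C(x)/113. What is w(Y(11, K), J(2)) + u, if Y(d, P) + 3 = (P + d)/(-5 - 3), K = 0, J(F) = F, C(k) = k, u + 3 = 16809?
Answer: 121540957/7232 ≈ 16806.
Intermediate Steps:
u = 16806 (u = -3 + 16809 = 16806)
Y(d, P) = -3 - P/8 - d/8 (Y(d, P) = -3 + (P + d)/(-5 - 3) = -3 + (P + d)/(-8) = -3 + (P + d)*(-⅛) = -3 + (-P/8 - d/8) = -3 - P/8 - d/8)
w(x, E) = x/904 (w(x, E) = (x/113)/8 = x/904)
w(Y(11, K), J(2)) + u = (-3 - ⅛*0 - ⅛*11)/904 + 16806 = (-3 + 0 - 11/8)/904 + 16806 = (1/904)*(-35/8) + 16806 = -35/7232 + 16806 = 121540957/7232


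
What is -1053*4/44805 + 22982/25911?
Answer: 306857126/386980785 ≈ 0.79295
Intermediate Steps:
-1053*4/44805 + 22982/25911 = -4212*1/44805 + 22982*(1/25911) = -1404/14935 + 22982/25911 = 306857126/386980785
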